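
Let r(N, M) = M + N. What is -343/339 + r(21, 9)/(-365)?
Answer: -27073/24747 ≈ -1.0940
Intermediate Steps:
-343/339 + r(21, 9)/(-365) = -343/339 + (9 + 21)/(-365) = -343*1/339 + 30*(-1/365) = -343/339 - 6/73 = -27073/24747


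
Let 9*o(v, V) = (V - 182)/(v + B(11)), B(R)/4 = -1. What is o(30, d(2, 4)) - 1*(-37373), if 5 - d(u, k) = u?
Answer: 8745103/234 ≈ 37372.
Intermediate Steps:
d(u, k) = 5 - u
B(R) = -4 (B(R) = 4*(-1) = -4)
o(v, V) = (-182 + V)/(9*(-4 + v)) (o(v, V) = ((V - 182)/(v - 4))/9 = ((-182 + V)/(-4 + v))/9 = (-182 + V)/(9*(-4 + v)))
o(30, d(2, 4)) - 1*(-37373) = (-182 + (5 - 1*2))/(9*(-4 + 30)) - 1*(-37373) = (⅑)*(-182 + (5 - 2))/26 + 37373 = (⅑)*(1/26)*(-182 + 3) + 37373 = (⅑)*(1/26)*(-179) + 37373 = -179/234 + 37373 = 8745103/234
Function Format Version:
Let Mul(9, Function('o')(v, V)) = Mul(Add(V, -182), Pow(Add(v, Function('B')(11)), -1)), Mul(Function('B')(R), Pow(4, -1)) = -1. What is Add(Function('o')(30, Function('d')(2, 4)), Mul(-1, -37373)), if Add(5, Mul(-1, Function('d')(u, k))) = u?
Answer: Rational(8745103, 234) ≈ 37372.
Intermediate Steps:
Function('d')(u, k) = Add(5, Mul(-1, u))
Function('B')(R) = -4 (Function('B')(R) = Mul(4, -1) = -4)
Function('o')(v, V) = Mul(Rational(1, 9), Pow(Add(-4, v), -1), Add(-182, V)) (Function('o')(v, V) = Mul(Rational(1, 9), Mul(Add(V, -182), Pow(Add(v, -4), -1))) = Mul(Rational(1, 9), Mul(Add(-182, V), Pow(Add(-4, v), -1))) = Mul(Rational(1, 9), Mul(Pow(Add(-4, v), -1), Add(-182, V))) = Mul(Rational(1, 9), Pow(Add(-4, v), -1), Add(-182, V)))
Add(Function('o')(30, Function('d')(2, 4)), Mul(-1, -37373)) = Add(Mul(Rational(1, 9), Pow(Add(-4, 30), -1), Add(-182, Add(5, Mul(-1, 2)))), Mul(-1, -37373)) = Add(Mul(Rational(1, 9), Pow(26, -1), Add(-182, Add(5, -2))), 37373) = Add(Mul(Rational(1, 9), Rational(1, 26), Add(-182, 3)), 37373) = Add(Mul(Rational(1, 9), Rational(1, 26), -179), 37373) = Add(Rational(-179, 234), 37373) = Rational(8745103, 234)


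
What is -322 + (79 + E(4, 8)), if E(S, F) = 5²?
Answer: -218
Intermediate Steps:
E(S, F) = 25
-322 + (79 + E(4, 8)) = -322 + (79 + 25) = -322 + 104 = -218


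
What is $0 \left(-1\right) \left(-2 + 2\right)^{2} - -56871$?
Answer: $56871$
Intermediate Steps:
$0 \left(-1\right) \left(-2 + 2\right)^{2} - -56871 = 0 \cdot 0^{2} + 56871 = 0 \cdot 0 + 56871 = 0 + 56871 = 56871$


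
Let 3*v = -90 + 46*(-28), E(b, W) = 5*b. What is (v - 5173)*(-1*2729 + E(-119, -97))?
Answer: 18721876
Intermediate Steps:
v = -1378/3 (v = (-90 + 46*(-28))/3 = (-90 - 1288)/3 = (1/3)*(-1378) = -1378/3 ≈ -459.33)
(v - 5173)*(-1*2729 + E(-119, -97)) = (-1378/3 - 5173)*(-1*2729 + 5*(-119)) = -16897*(-2729 - 595)/3 = -16897/3*(-3324) = 18721876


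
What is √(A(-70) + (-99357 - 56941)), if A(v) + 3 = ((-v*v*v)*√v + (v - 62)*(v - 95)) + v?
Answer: √(-134591 + 343000*I*√70) ≈ 1170.1 + 1226.3*I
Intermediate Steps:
A(v) = -3 + v - v^(7/2) + (-95 + v)*(-62 + v) (A(v) = -3 + (((-v*v*v)*√v + (v - 62)*(v - 95)) + v) = -3 + (((-v²*v)*√v + (-62 + v)*(-95 + v)) + v) = -3 + (((-v³)*√v + (-95 + v)*(-62 + v)) + v) = -3 + ((-v^(7/2) + (-95 + v)*(-62 + v)) + v) = -3 + (v - v^(7/2) + (-95 + v)*(-62 + v)) = -3 + v - v^(7/2) + (-95 + v)*(-62 + v))
√(A(-70) + (-99357 - 56941)) = √((5887 + (-70)² - (-70)^(7/2) - 156*(-70)) + (-99357 - 56941)) = √((5887 + 4900 - (-343000)*I*√70 + 10920) - 156298) = √((5887 + 4900 + 343000*I*√70 + 10920) - 156298) = √((21707 + 343000*I*√70) - 156298) = √(-134591 + 343000*I*√70)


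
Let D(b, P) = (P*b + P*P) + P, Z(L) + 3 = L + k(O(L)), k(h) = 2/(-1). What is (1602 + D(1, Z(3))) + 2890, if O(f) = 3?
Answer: 4492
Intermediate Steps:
k(h) = -2 (k(h) = 2*(-1) = -2)
Z(L) = -5 + L (Z(L) = -3 + (L - 2) = -3 + (-2 + L) = -5 + L)
D(b, P) = P + P² + P*b (D(b, P) = (P*b + P²) + P = (P² + P*b) + P = P + P² + P*b)
(1602 + D(1, Z(3))) + 2890 = (1602 + (-5 + 3)*(1 + (-5 + 3) + 1)) + 2890 = (1602 - 2*(1 - 2 + 1)) + 2890 = (1602 - 2*0) + 2890 = (1602 + 0) + 2890 = 1602 + 2890 = 4492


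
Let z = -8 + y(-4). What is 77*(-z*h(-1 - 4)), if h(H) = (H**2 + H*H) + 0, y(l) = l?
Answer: 46200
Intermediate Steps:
z = -12 (z = -8 - 4 = -12)
h(H) = 2*H**2 (h(H) = (H**2 + H**2) + 0 = 2*H**2 + 0 = 2*H**2)
77*(-z*h(-1 - 4)) = 77*(-(-12)*2*(-1 - 4)**2) = 77*(-(-12)*2*(-5)**2) = 77*(-(-12)*2*25) = 77*(-(-12)*50) = 77*(-1*(-600)) = 77*600 = 46200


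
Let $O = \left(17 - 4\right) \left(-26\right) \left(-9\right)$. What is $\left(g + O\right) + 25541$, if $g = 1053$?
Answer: $29636$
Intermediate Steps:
$O = 3042$ ($O = \left(17 - 4\right) \left(-26\right) \left(-9\right) = 13 \left(-26\right) \left(-9\right) = \left(-338\right) \left(-9\right) = 3042$)
$\left(g + O\right) + 25541 = \left(1053 + 3042\right) + 25541 = 4095 + 25541 = 29636$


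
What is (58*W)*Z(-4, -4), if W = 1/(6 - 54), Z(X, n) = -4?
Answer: 29/6 ≈ 4.8333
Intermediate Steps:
W = -1/48 (W = 1/(-48) = -1/48 ≈ -0.020833)
(58*W)*Z(-4, -4) = (58*(-1/48))*(-4) = -29/24*(-4) = 29/6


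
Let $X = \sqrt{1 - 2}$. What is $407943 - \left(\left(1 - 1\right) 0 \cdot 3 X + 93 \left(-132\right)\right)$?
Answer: $420219$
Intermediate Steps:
$X = i$ ($X = \sqrt{-1} = i \approx 1.0 i$)
$407943 - \left(\left(1 - 1\right) 0 \cdot 3 X + 93 \left(-132\right)\right) = 407943 - \left(\left(1 - 1\right) 0 \cdot 3 i + 93 \left(-132\right)\right) = 407943 - \left(0 \cdot 0 \cdot 3 i - 12276\right) = 407943 - \left(0 \cdot 3 i - 12276\right) = 407943 - \left(0 i - 12276\right) = 407943 - \left(0 - 12276\right) = 407943 - -12276 = 407943 + 12276 = 420219$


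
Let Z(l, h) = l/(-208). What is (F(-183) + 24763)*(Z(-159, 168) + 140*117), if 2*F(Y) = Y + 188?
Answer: 168761973669/416 ≈ 4.0568e+8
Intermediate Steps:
F(Y) = 94 + Y/2 (F(Y) = (Y + 188)/2 = (188 + Y)/2 = 94 + Y/2)
Z(l, h) = -l/208 (Z(l, h) = l*(-1/208) = -l/208)
(F(-183) + 24763)*(Z(-159, 168) + 140*117) = ((94 + (½)*(-183)) + 24763)*(-1/208*(-159) + 140*117) = ((94 - 183/2) + 24763)*(159/208 + 16380) = (5/2 + 24763)*(3407199/208) = (49531/2)*(3407199/208) = 168761973669/416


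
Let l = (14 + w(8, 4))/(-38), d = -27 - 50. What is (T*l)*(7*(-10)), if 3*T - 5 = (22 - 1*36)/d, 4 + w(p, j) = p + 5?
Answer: 805/11 ≈ 73.182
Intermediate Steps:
w(p, j) = 1 + p (w(p, j) = -4 + (p + 5) = -4 + (5 + p) = 1 + p)
d = -77
T = 19/11 (T = 5/3 + ((22 - 1*36)/(-77))/3 = 5/3 + ((22 - 36)*(-1/77))/3 = 5/3 + (-14*(-1/77))/3 = 5/3 + (⅓)*(2/11) = 5/3 + 2/33 = 19/11 ≈ 1.7273)
l = -23/38 (l = (14 + (1 + 8))/(-38) = (14 + 9)*(-1/38) = 23*(-1/38) = -23/38 ≈ -0.60526)
(T*l)*(7*(-10)) = ((19/11)*(-23/38))*(7*(-10)) = -23/22*(-70) = 805/11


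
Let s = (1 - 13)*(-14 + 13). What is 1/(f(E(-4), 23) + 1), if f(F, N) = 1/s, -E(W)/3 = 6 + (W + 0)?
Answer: 12/13 ≈ 0.92308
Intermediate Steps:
E(W) = -18 - 3*W (E(W) = -3*(6 + (W + 0)) = -3*(6 + W) = -18 - 3*W)
s = 12 (s = -12*(-1) = 12)
f(F, N) = 1/12
1/(f(E(-4), 23) + 1) = 1/(1/12 + 1) = 1/(13/12) = 12/13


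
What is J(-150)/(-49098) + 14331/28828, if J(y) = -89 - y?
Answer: 350932465/707698572 ≈ 0.49588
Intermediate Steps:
J(-150)/(-49098) + 14331/28828 = (-89 - 1*(-150))/(-49098) + 14331/28828 = (-89 + 150)*(-1/49098) + 14331*(1/28828) = 61*(-1/49098) + 14331/28828 = -61/49098 + 14331/28828 = 350932465/707698572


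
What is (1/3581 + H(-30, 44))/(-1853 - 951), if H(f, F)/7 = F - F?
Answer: -1/10041124 ≈ -9.9590e-8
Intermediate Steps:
H(f, F) = 0 (H(f, F) = 7*(F - F) = 7*0 = 0)
(1/3581 + H(-30, 44))/(-1853 - 951) = (1/3581 + 0)/(-1853 - 951) = (1/3581 + 0)/(-2804) = (1/3581)*(-1/2804) = -1/10041124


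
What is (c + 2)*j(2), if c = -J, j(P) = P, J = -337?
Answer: 678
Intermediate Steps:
c = 337 (c = -1*(-337) = 337)
(c + 2)*j(2) = (337 + 2)*2 = 339*2 = 678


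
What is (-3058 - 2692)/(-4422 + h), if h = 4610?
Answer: -2875/94 ≈ -30.585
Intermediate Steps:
(-3058 - 2692)/(-4422 + h) = (-3058 - 2692)/(-4422 + 4610) = -5750/188 = -5750*1/188 = -2875/94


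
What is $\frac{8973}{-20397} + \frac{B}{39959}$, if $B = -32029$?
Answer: $- \frac{337282540}{271681241} \approx -1.2415$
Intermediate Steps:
$\frac{8973}{-20397} + \frac{B}{39959} = \frac{8973}{-20397} - \frac{32029}{39959} = 8973 \left(- \frac{1}{20397}\right) - \frac{32029}{39959} = - \frac{2991}{6799} - \frac{32029}{39959} = - \frac{337282540}{271681241}$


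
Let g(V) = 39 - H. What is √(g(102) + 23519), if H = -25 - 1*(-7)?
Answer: 2*√5894 ≈ 153.54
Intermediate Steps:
H = -18 (H = -25 + 7 = -18)
g(V) = 57 (g(V) = 39 - 1*(-18) = 39 + 18 = 57)
√(g(102) + 23519) = √(57 + 23519) = √23576 = 2*√5894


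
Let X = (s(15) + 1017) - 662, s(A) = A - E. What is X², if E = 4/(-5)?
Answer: 3437316/25 ≈ 1.3749e+5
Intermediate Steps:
E = -⅘ (E = 4*(-⅕) = -⅘ ≈ -0.80000)
s(A) = ⅘ + A (s(A) = A - 1*(-⅘) = A + ⅘ = ⅘ + A)
X = 1854/5 (X = ((⅘ + 15) + 1017) - 662 = (79/5 + 1017) - 662 = 5164/5 - 662 = 1854/5 ≈ 370.80)
X² = (1854/5)² = 3437316/25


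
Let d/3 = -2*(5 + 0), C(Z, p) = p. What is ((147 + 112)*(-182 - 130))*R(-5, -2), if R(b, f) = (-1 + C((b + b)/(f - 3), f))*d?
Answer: -7272720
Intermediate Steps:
d = -30 (d = 3*(-2*(5 + 0)) = 3*(-2*5) = 3*(-10) = -30)
R(b, f) = 30 - 30*f (R(b, f) = (-1 + f)*(-30) = 30 - 30*f)
((147 + 112)*(-182 - 130))*R(-5, -2) = ((147 + 112)*(-182 - 130))*(30 - 30*(-2)) = (259*(-312))*(30 + 60) = -80808*90 = -7272720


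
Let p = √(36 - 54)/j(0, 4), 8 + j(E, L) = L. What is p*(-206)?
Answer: 309*I*√2/2 ≈ 218.5*I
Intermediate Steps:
j(E, L) = -8 + L
p = -3*I*√2/4 (p = √(36 - 54)/(-8 + 4) = √(-18)/(-4) = (3*I*√2)*(-¼) = -3*I*√2/4 ≈ -1.0607*I)
p*(-206) = -3*I*√2/4*(-206) = 309*I*√2/2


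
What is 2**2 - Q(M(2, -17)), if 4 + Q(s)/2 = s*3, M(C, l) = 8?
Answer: -36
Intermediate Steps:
Q(s) = -8 + 6*s (Q(s) = -8 + 2*(s*3) = -8 + 2*(3*s) = -8 + 6*s)
2**2 - Q(M(2, -17)) = 2**2 - (-8 + 6*8) = 4 - (-8 + 48) = 4 - 1*40 = 4 - 40 = -36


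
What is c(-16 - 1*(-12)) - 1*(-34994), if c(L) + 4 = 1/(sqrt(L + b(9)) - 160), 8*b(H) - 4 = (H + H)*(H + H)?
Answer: 894449210/25563 - sqrt(37)/25563 ≈ 34990.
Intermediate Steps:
b(H) = 1/2 + H**2/2 (b(H) = 1/2 + ((H + H)*(H + H))/8 = 1/2 + ((2*H)*(2*H))/8 = 1/2 + (4*H**2)/8 = 1/2 + H**2/2)
c(L) = -4 + 1/(-160 + sqrt(41 + L)) (c(L) = -4 + 1/(sqrt(L + (1/2 + (1/2)*9**2)) - 160) = -4 + 1/(sqrt(L + (1/2 + (1/2)*81)) - 160) = -4 + 1/(sqrt(L + (1/2 + 81/2)) - 160) = -4 + 1/(sqrt(L + 41) - 160) = -4 + 1/(sqrt(41 + L) - 160) = -4 + 1/(-160 + sqrt(41 + L)))
c(-16 - 1*(-12)) - 1*(-34994) = (641 - 4*sqrt(41 + (-16 - 1*(-12))))/(-160 + sqrt(41 + (-16 - 1*(-12)))) - 1*(-34994) = (641 - 4*sqrt(41 + (-16 + 12)))/(-160 + sqrt(41 + (-16 + 12))) + 34994 = (641 - 4*sqrt(41 - 4))/(-160 + sqrt(41 - 4)) + 34994 = (641 - 4*sqrt(37))/(-160 + sqrt(37)) + 34994 = 34994 + (641 - 4*sqrt(37))/(-160 + sqrt(37))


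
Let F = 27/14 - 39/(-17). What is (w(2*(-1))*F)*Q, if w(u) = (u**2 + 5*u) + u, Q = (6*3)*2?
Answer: -144720/119 ≈ -1216.1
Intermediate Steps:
Q = 36 (Q = 18*2 = 36)
F = 1005/238 (F = 27*(1/14) - 39*(-1/17) = 27/14 + 39/17 = 1005/238 ≈ 4.2227)
w(u) = u**2 + 6*u
(w(2*(-1))*F)*Q = (((2*(-1))*(6 + 2*(-1)))*(1005/238))*36 = (-2*(6 - 2)*(1005/238))*36 = (-2*4*(1005/238))*36 = -8*1005/238*36 = -4020/119*36 = -144720/119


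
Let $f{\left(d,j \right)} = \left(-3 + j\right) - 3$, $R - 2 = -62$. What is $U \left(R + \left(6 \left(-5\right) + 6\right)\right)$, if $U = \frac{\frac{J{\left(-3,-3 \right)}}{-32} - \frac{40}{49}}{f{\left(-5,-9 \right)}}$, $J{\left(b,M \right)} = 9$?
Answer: $- \frac{1721}{280} \approx -6.1464$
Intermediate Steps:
$R = -60$ ($R = 2 - 62 = -60$)
$f{\left(d,j \right)} = -6 + j$
$U = \frac{1721}{23520}$ ($U = \frac{\frac{9}{-32} - \frac{40}{49}}{-6 - 9} = \frac{9 \left(- \frac{1}{32}\right) - \frac{40}{49}}{-15} = \left(- \frac{9}{32} - \frac{40}{49}\right) \left(- \frac{1}{15}\right) = \left(- \frac{1721}{1568}\right) \left(- \frac{1}{15}\right) = \frac{1721}{23520} \approx 0.073172$)
$U \left(R + \left(6 \left(-5\right) + 6\right)\right) = \frac{1721 \left(-60 + \left(6 \left(-5\right) + 6\right)\right)}{23520} = \frac{1721 \left(-60 + \left(-30 + 6\right)\right)}{23520} = \frac{1721 \left(-60 - 24\right)}{23520} = \frac{1721}{23520} \left(-84\right) = - \frac{1721}{280}$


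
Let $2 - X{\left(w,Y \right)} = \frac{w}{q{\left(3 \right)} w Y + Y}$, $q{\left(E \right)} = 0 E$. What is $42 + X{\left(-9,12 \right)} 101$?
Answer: $\frac{1279}{4} \approx 319.75$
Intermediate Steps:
$q{\left(E \right)} = 0$
$X{\left(w,Y \right)} = 2 - \frac{w}{Y}$ ($X{\left(w,Y \right)} = 2 - \frac{w}{0 w Y + Y} = 2 - \frac{w}{0 Y + Y} = 2 - \frac{w}{0 + Y} = 2 - \frac{w}{Y}$)
$42 + X{\left(-9,12 \right)} 101 = 42 + \left(2 - - \frac{9}{12}\right) 101 = 42 + \left(2 - \left(-9\right) \frac{1}{12}\right) 101 = 42 + \left(2 + \frac{3}{4}\right) 101 = 42 + \frac{11}{4} \cdot 101 = 42 + \frac{1111}{4} = \frac{1279}{4}$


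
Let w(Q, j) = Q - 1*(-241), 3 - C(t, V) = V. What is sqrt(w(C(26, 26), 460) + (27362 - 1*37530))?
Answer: 5*I*sqrt(398) ≈ 99.75*I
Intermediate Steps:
C(t, V) = 3 - V
w(Q, j) = 241 + Q (w(Q, j) = Q + 241 = 241 + Q)
sqrt(w(C(26, 26), 460) + (27362 - 1*37530)) = sqrt((241 + (3 - 1*26)) + (27362 - 1*37530)) = sqrt((241 + (3 - 26)) + (27362 - 37530)) = sqrt((241 - 23) - 10168) = sqrt(218 - 10168) = sqrt(-9950) = 5*I*sqrt(398)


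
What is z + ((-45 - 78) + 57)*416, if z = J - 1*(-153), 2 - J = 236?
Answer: -27537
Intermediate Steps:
J = -234 (J = 2 - 1*236 = 2 - 236 = -234)
z = -81 (z = -234 - 1*(-153) = -234 + 153 = -81)
z + ((-45 - 78) + 57)*416 = -81 + ((-45 - 78) + 57)*416 = -81 + (-123 + 57)*416 = -81 - 66*416 = -81 - 27456 = -27537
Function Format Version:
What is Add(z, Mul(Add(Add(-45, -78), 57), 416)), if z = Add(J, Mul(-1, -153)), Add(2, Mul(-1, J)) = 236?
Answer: -27537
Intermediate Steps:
J = -234 (J = Add(2, Mul(-1, 236)) = Add(2, -236) = -234)
z = -81 (z = Add(-234, Mul(-1, -153)) = Add(-234, 153) = -81)
Add(z, Mul(Add(Add(-45, -78), 57), 416)) = Add(-81, Mul(Add(Add(-45, -78), 57), 416)) = Add(-81, Mul(Add(-123, 57), 416)) = Add(-81, Mul(-66, 416)) = Add(-81, -27456) = -27537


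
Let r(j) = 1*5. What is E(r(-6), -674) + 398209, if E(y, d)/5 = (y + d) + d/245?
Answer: 19347662/49 ≈ 3.9485e+5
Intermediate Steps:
r(j) = 5
E(y, d) = 5*y + 246*d/49 (E(y, d) = 5*((y + d) + d/245) = 5*((d + y) + d*(1/245)) = 5*((d + y) + d/245) = 5*(y + 246*d/245) = 5*y + 246*d/49)
E(r(-6), -674) + 398209 = (5*5 + (246/49)*(-674)) + 398209 = (25 - 165804/49) + 398209 = -164579/49 + 398209 = 19347662/49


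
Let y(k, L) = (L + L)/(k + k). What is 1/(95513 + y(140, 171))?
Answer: 140/13371991 ≈ 1.0470e-5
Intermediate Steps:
y(k, L) = L/k (y(k, L) = (2*L)/((2*k)) = (2*L)*(1/(2*k)) = L/k)
1/(95513 + y(140, 171)) = 1/(95513 + 171/140) = 1/(13371991/140) = 140/13371991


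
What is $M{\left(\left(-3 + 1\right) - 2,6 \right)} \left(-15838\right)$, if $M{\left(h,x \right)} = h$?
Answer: $63352$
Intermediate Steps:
$M{\left(\left(-3 + 1\right) - 2,6 \right)} \left(-15838\right) = \left(\left(-3 + 1\right) - 2\right) \left(-15838\right) = \left(-2 - 2\right) \left(-15838\right) = \left(-4\right) \left(-15838\right) = 63352$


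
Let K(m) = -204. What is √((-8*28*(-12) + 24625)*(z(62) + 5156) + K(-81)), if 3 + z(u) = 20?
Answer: √141289945 ≈ 11887.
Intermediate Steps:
z(u) = 17 (z(u) = -3 + 20 = 17)
√((-8*28*(-12) + 24625)*(z(62) + 5156) + K(-81)) = √((-8*28*(-12) + 24625)*(17 + 5156) - 204) = √((-224*(-12) + 24625)*5173 - 204) = √((2688 + 24625)*5173 - 204) = √(27313*5173 - 204) = √(141290149 - 204) = √141289945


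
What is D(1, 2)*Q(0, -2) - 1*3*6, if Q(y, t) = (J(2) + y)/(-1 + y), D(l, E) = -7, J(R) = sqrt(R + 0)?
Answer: -18 + 7*sqrt(2) ≈ -8.1005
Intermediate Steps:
J(R) = sqrt(R)
Q(y, t) = (y + sqrt(2))/(-1 + y) (Q(y, t) = (sqrt(2) + y)/(-1 + y) = (y + sqrt(2))/(-1 + y))
D(1, 2)*Q(0, -2) - 1*3*6 = -7*(0 + sqrt(2))/(-1 + 0) - 1*3*6 = -7*sqrt(2)/(-1) - 3*6 = -(-7)*sqrt(2) - 18 = 7*sqrt(2) - 18 = -18 + 7*sqrt(2)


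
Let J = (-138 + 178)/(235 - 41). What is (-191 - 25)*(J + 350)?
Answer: -7337520/97 ≈ -75645.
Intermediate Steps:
J = 20/97 (J = 40/194 = 40*(1/194) = 20/97 ≈ 0.20619)
(-191 - 25)*(J + 350) = (-191 - 25)*(20/97 + 350) = -216*33970/97 = -7337520/97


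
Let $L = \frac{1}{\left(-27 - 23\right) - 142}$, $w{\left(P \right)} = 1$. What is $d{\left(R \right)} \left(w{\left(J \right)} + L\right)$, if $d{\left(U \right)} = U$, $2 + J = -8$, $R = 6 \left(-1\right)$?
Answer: $- \frac{191}{32} \approx -5.9688$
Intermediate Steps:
$R = -6$
$J = -10$ ($J = -2 - 8 = -10$)
$L = - \frac{1}{192}$ ($L = \frac{1}{-50 - 142} = \frac{1}{-192} = - \frac{1}{192} \approx -0.0052083$)
$d{\left(R \right)} \left(w{\left(J \right)} + L\right) = - 6 \left(1 - \frac{1}{192}\right) = \left(-6\right) \frac{191}{192} = - \frac{191}{32}$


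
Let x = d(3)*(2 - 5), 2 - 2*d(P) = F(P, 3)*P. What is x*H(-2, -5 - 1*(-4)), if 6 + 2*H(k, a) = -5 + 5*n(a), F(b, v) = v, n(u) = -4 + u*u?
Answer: -273/2 ≈ -136.50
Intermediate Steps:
n(u) = -4 + u²
H(k, a) = -31/2 + 5*a²/2 (H(k, a) = -3 + (-5 + 5*(-4 + a²))/2 = -3 + (-5 + (-20 + 5*a²))/2 = -3 + (-25 + 5*a²)/2 = -3 + (-25/2 + 5*a²/2) = -31/2 + 5*a²/2)
d(P) = 1 - 3*P/2
x = 21/2 (x = (1 - 3/2*3)*(2 - 5) = (1 - 9/2)*(-3) = -7/2*(-3) = 21/2 ≈ 10.500)
x*H(-2, -5 - 1*(-4)) = 21*(-31/2 + 5*(-5 - 1*(-4))²/2)/2 = 21*(-31/2 + 5*(-5 + 4)²/2)/2 = 21*(-31/2 + (5/2)*(-1)²)/2 = 21*(-31/2 + (5/2)*1)/2 = 21*(-31/2 + 5/2)/2 = (21/2)*(-13) = -273/2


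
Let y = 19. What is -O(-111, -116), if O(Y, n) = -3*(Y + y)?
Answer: -276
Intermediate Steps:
O(Y, n) = -57 - 3*Y (O(Y, n) = -3*(Y + 19) = -3*(19 + Y) = -57 - 3*Y)
-O(-111, -116) = -(-57 - 3*(-111)) = -(-57 + 333) = -1*276 = -276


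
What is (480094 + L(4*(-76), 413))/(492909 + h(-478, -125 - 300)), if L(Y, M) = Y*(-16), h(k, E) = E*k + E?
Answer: 242479/347817 ≈ 0.69715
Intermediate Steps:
h(k, E) = E + E*k
L(Y, M) = -16*Y
(480094 + L(4*(-76), 413))/(492909 + h(-478, -125 - 300)) = (480094 - 64*(-76))/(492909 + (-125 - 300)*(1 - 478)) = (480094 - 16*(-304))/(492909 - 425*(-477)) = (480094 + 4864)/(492909 + 202725) = 484958/695634 = 484958*(1/695634) = 242479/347817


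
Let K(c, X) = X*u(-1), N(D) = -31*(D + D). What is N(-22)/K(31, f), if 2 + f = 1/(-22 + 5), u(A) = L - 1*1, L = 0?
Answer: 23188/35 ≈ 662.51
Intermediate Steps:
u(A) = -1 (u(A) = 0 - 1*1 = 0 - 1 = -1)
N(D) = -62*D
f = -35/17 (f = -2 + 1/(-22 + 5) = -2 + 1/(-17) = -2 - 1/17 = -35/17 ≈ -2.0588)
K(c, X) = -X (K(c, X) = X*(-1) = -X)
N(-22)/K(31, f) = (-62*(-22))/((-1*(-35/17))) = 1364/(35/17) = 1364*(17/35) = 23188/35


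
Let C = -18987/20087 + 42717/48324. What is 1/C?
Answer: -323561396/19823803 ≈ -16.322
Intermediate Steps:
C = -19823803/323561396 (C = -18987*1/20087 + 42717*(1/48324) = -18987/20087 + 14239/16108 = -19823803/323561396 ≈ -0.061267)
1/C = 1/(-19823803/323561396) = -323561396/19823803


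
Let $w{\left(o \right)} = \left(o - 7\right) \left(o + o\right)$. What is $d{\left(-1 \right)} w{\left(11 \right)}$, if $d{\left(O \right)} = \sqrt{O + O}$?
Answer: $88 i \sqrt{2} \approx 124.45 i$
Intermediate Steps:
$w{\left(o \right)} = 2 o \left(-7 + o\right)$ ($w{\left(o \right)} = \left(-7 + o\right) 2 o = 2 o \left(-7 + o\right)$)
$d{\left(O \right)} = \sqrt{2} \sqrt{O}$ ($d{\left(O \right)} = \sqrt{2 O} = \sqrt{2} \sqrt{O}$)
$d{\left(-1 \right)} w{\left(11 \right)} = \sqrt{2} \sqrt{-1} \cdot 2 \cdot 11 \left(-7 + 11\right) = \sqrt{2} i 2 \cdot 11 \cdot 4 = i \sqrt{2} \cdot 88 = 88 i \sqrt{2}$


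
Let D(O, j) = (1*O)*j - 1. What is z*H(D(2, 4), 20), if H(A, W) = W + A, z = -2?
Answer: -54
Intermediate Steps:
D(O, j) = -1 + O*j (D(O, j) = O*j - 1 = -1 + O*j)
H(A, W) = A + W
z*H(D(2, 4), 20) = -2*((-1 + 2*4) + 20) = -2*((-1 + 8) + 20) = -2*(7 + 20) = -2*27 = -54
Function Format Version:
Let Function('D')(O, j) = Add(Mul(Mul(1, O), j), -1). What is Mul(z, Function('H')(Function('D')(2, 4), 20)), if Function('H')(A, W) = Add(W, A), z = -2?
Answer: -54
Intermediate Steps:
Function('D')(O, j) = Add(-1, Mul(O, j)) (Function('D')(O, j) = Add(Mul(O, j), -1) = Add(-1, Mul(O, j)))
Function('H')(A, W) = Add(A, W)
Mul(z, Function('H')(Function('D')(2, 4), 20)) = Mul(-2, Add(Add(-1, Mul(2, 4)), 20)) = Mul(-2, Add(Add(-1, 8), 20)) = Mul(-2, Add(7, 20)) = Mul(-2, 27) = -54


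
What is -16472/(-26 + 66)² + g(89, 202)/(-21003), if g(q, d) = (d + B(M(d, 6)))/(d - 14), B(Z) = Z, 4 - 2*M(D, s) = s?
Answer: -677511123/65809400 ≈ -10.295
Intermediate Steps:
M(D, s) = 2 - s/2
g(q, d) = (-1 + d)/(-14 + d) (g(q, d) = (d + (2 - ½*6))/(d - 14) = (d + (2 - 3))/(-14 + d) = (d - 1)/(-14 + d) = (-1 + d)/(-14 + d))
-16472/(-26 + 66)² + g(89, 202)/(-21003) = -16472/(-26 + 66)² + ((-1 + 202)/(-14 + 202))/(-21003) = -16472/(40²) + (201/188)*(-1/21003) = -16472/1600 + ((1/188)*201)*(-1/21003) = -16472*1/1600 + (201/188)*(-1/21003) = -2059/200 - 67/1316188 = -677511123/65809400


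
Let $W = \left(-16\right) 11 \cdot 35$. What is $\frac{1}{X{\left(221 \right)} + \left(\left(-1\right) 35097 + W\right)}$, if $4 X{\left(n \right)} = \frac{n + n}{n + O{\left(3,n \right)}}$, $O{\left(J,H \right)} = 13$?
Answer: $- \frac{36}{1485235} \approx -2.4239 \cdot 10^{-5}$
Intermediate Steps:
$X{\left(n \right)} = \frac{n}{2 \left(13 + n\right)}$ ($X{\left(n \right)} = \frac{\left(n + n\right) \frac{1}{n + 13}}{4} = \frac{2 n \frac{1}{13 + n}}{4} = \frac{n}{2 \left(13 + n\right)}$)
$W = -6160$ ($W = \left(-176\right) 35 = -6160$)
$\frac{1}{X{\left(221 \right)} + \left(\left(-1\right) 35097 + W\right)} = \frac{1}{\frac{1}{2} \cdot 221 \frac{1}{13 + 221} - 41257} = \frac{1}{\frac{1}{2} \cdot 221 \cdot \frac{1}{234} - 41257} = \frac{1}{\frac{17}{36} - 41257} = \frac{1}{- \frac{1485235}{36}} = - \frac{36}{1485235}$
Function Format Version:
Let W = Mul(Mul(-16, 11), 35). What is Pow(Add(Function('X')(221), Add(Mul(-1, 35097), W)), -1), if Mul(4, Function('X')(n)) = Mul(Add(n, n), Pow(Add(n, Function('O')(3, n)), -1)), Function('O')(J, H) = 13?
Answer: Rational(-36, 1485235) ≈ -2.4239e-5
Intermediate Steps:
Function('X')(n) = Mul(Rational(1, 2), n, Pow(Add(13, n), -1)) (Function('X')(n) = Mul(Rational(1, 4), Mul(Add(n, n), Pow(Add(n, 13), -1))) = Mul(Rational(1, 4), Mul(Mul(2, n), Pow(Add(13, n), -1))) = Mul(Rational(1, 4), Mul(2, n, Pow(Add(13, n), -1))) = Mul(Rational(1, 2), n, Pow(Add(13, n), -1)))
W = -6160 (W = Mul(-176, 35) = -6160)
Pow(Add(Function('X')(221), Add(Mul(-1, 35097), W)), -1) = Pow(Add(Mul(Rational(1, 2), 221, Pow(Add(13, 221), -1)), Add(Mul(-1, 35097), -6160)), -1) = Pow(Add(Mul(Rational(1, 2), 221, Pow(234, -1)), Add(-35097, -6160)), -1) = Pow(Add(Mul(Rational(1, 2), 221, Rational(1, 234)), -41257), -1) = Pow(Add(Rational(17, 36), -41257), -1) = Pow(Rational(-1485235, 36), -1) = Rational(-36, 1485235)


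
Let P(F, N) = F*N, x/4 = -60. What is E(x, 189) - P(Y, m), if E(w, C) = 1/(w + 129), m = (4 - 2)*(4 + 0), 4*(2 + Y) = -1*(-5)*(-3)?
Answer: 5105/111 ≈ 45.991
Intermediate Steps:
Y = -23/4 (Y = -2 + (-1*(-5)*(-3))/4 = -2 + (5*(-3))/4 = -2 + (¼)*(-15) = -2 - 15/4 = -23/4 ≈ -5.7500)
m = 8 (m = 2*4 = 8)
x = -240 (x = 4*(-60) = -240)
E(w, C) = 1/(129 + w)
E(x, 189) - P(Y, m) = 1/(129 - 240) - (-23)*8/4 = 1/(-111) - 1*(-46) = -1/111 + 46 = 5105/111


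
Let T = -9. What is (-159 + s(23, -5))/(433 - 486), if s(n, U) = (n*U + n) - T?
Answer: 242/53 ≈ 4.5660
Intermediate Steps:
s(n, U) = 9 + n + U*n (s(n, U) = (n*U + n) - 1*(-9) = (U*n + n) + 9 = (n + U*n) + 9 = 9 + n + U*n)
(-159 + s(23, -5))/(433 - 486) = (-159 + (9 + 23 - 5*23))/(433 - 486) = (-159 + (9 + 23 - 115))/(-53) = (-159 - 83)*(-1/53) = -242*(-1/53) = 242/53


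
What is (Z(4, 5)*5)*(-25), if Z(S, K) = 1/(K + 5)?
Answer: -25/2 ≈ -12.500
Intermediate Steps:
Z(S, K) = 1/(5 + K)
(Z(4, 5)*5)*(-25) = (5/(5 + 5))*(-25) = (5/10)*(-25) = ((1/10)*5)*(-25) = (1/2)*(-25) = -25/2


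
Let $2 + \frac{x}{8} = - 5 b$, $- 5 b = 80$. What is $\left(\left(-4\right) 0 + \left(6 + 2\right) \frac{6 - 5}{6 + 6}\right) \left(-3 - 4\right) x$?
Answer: $-2912$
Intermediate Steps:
$b = -16$ ($b = \left(- \frac{1}{5}\right) 80 = -16$)
$x = 624$ ($x = -16 + 8 \left(\left(-5\right) \left(-16\right)\right) = -16 + 8 \cdot 80 = -16 + 640 = 624$)
$\left(\left(-4\right) 0 + \left(6 + 2\right) \frac{6 - 5}{6 + 6}\right) \left(-3 - 4\right) x = \left(\left(-4\right) 0 + \left(6 + 2\right) \frac{6 - 5}{6 + 6}\right) \left(-3 - 4\right) 624 = \left(0 + 8 \cdot 1 \cdot \frac{1}{12}\right) \left(-7\right) 624 = \left(0 + 8 \cdot \frac{1}{12}\right) \left(-7\right) 624 = \left(0 + \frac{2}{3}\right) \left(-7\right) 624 = \frac{2}{3} \left(-7\right) 624 = \left(- \frac{14}{3}\right) 624 = -2912$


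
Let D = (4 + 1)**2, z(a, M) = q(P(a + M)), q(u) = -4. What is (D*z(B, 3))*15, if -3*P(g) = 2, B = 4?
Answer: -1500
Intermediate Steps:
P(g) = -2/3 (P(g) = -1/3*2 = -2/3)
z(a, M) = -4
D = 25 (D = 5**2 = 25)
(D*z(B, 3))*15 = (25*(-4))*15 = -100*15 = -1500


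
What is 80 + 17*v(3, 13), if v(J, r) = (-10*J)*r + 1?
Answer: -6533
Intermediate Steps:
v(J, r) = 1 - 10*J*r (v(J, r) = -10*J*r + 1 = 1 - 10*J*r)
80 + 17*v(3, 13) = 80 + 17*(1 - 10*3*13) = 80 + 17*(1 - 390) = 80 + 17*(-389) = 80 - 6613 = -6533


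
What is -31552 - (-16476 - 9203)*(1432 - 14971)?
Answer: -347699533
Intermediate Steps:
-31552 - (-16476 - 9203)*(1432 - 14971) = -31552 - (-25679)*(-13539) = -31552 - 1*347667981 = -31552 - 347667981 = -347699533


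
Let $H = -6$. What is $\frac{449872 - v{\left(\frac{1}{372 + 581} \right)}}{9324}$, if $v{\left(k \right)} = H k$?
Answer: $\frac{214364011}{4442886} \approx 48.249$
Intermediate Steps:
$v{\left(k \right)} = - 6 k$
$\frac{449872 - v{\left(\frac{1}{372 + 581} \right)}}{9324} = \frac{449872 - - \frac{6}{372 + 581}}{9324} = \left(449872 - - \frac{6}{953}\right) \frac{1}{9324} = \left(449872 + \frac{6}{953}\right) \frac{1}{9324} = \frac{428728022}{953} \cdot \frac{1}{9324} = \frac{214364011}{4442886}$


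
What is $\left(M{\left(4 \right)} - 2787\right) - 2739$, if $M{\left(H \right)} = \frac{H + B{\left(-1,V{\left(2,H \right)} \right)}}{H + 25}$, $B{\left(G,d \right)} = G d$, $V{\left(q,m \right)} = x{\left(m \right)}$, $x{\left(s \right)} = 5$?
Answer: $- \frac{160255}{29} \approx -5526.0$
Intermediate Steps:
$V{\left(q,m \right)} = 5$
$M{\left(H \right)} = \frac{-5 + H}{25 + H}$ ($M{\left(H \right)} = \frac{H - 5}{H + 25} = \frac{H - 5}{25 + H} = \frac{-5 + H}{25 + H}$)
$\left(M{\left(4 \right)} - 2787\right) - 2739 = \left(\frac{-5 + 4}{25 + 4} - 2787\right) - 2739 = \left(\frac{1}{29} \left(-1\right) - 2787\right) - 2739 = \left(- \frac{1}{29} - 2787\right) - 2739 = - \frac{80824}{29} - 2739 = - \frac{160255}{29}$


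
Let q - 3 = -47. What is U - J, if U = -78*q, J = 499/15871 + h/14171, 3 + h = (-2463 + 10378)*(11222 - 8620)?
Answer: 445016482866/224907941 ≈ 1978.7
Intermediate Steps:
q = -44 (q = 3 - 47 = -44)
h = 20594827 (h = -3 + (-2463 + 10378)*(11222 - 8620) = -3 + 7915*2602 = -3 + 20594830 = 20594827)
J = 326867570646/224907941 (J = 499/15871 + 20594827/14171 = 326867570646/224907941 ≈ 1453.3)
U = 3432 (U = -78*(-44) = 3432)
U - J = 3432 - 1*326867570646/224907941 = 3432 - 326867570646/224907941 = 445016482866/224907941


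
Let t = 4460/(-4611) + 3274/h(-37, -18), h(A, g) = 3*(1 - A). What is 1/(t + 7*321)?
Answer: 29203/66429584 ≈ 0.00043961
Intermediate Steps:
h(A, g) = 3 - 3*A
t = 810443/29203 (t = 4460/(-4611) + 3274/(3 - 3*(-37)) = 4460*(-1/4611) + 3274/(3 + 111) = -4460/4611 + 3274/114 = -4460/4611 + 3274*(1/114) = -4460/4611 + 1637/57 = 810443/29203 ≈ 27.752)
1/(t + 7*321) = 1/(810443/29203 + 7*321) = 1/(810443/29203 + 2247) = 1/(66429584/29203) = 29203/66429584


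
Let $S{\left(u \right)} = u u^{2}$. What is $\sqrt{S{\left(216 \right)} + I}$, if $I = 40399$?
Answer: $\sqrt{10118095} \approx 3180.9$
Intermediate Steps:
$S{\left(u \right)} = u^{3}$
$\sqrt{S{\left(216 \right)} + I} = \sqrt{216^{3} + 40399} = \sqrt{10077696 + 40399} = \sqrt{10118095}$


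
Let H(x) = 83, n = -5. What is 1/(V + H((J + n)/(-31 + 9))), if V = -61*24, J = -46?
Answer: -1/1381 ≈ -0.00072411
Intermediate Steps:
V = -1464
1/(V + H((J + n)/(-31 + 9))) = 1/(-1464 + 83) = 1/(-1381) = -1/1381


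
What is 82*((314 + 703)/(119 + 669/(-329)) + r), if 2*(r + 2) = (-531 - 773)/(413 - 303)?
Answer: 66602983/1058255 ≈ 62.937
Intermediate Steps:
r = -436/55 (r = -2 + ((-531 - 773)/(413 - 303))/2 = -2 + (-1304/110)/2 = -2 + (-1304*1/110)/2 = -2 + (½)*(-652/55) = -2 - 326/55 = -436/55 ≈ -7.9273)
82*((314 + 703)/(119 + 669/(-329)) + r) = 82*((314 + 703)/(119 + 669/(-329)) - 436/55) = 82*(1017/(119 + 669*(-1/329)) - 436/55) = 82*(1017/(119 - 669/329) - 436/55) = 82*(1017/(38482/329) - 436/55) = 82*(1017*(329/38482) - 436/55) = 82*(334593/38482 - 436/55) = 82*(1624463/2116510) = 66602983/1058255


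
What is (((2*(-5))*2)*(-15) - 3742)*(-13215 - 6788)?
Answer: 68850326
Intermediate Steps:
(((2*(-5))*2)*(-15) - 3742)*(-13215 - 6788) = (-10*2*(-15) - 3742)*(-20003) = (-20*(-15) - 3742)*(-20003) = (300 - 3742)*(-20003) = -3442*(-20003) = 68850326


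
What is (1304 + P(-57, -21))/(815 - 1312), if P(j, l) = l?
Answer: -1283/497 ≈ -2.5815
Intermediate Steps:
(1304 + P(-57, -21))/(815 - 1312) = (1304 - 21)/(815 - 1312) = 1283/(-497) = 1283*(-1/497) = -1283/497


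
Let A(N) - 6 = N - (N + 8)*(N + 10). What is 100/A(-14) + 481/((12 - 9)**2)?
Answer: 3623/72 ≈ 50.319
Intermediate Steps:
A(N) = 6 + N - (8 + N)*(10 + N) (A(N) = 6 + (N - (N + 8)*(N + 10)) = 6 + (N - (8 + N)*(10 + N)) = 6 + N - (8 + N)*(10 + N))
100/A(-14) + 481/((12 - 9)**2) = 100/(-74 - 1*(-14)**2 - 17*(-14)) + 481/((12 - 9)**2) = 100/(-74 - 1*196 + 238) + 481/(3**2) = 100/(-74 - 196 + 238) + 481/9 = 100/(-32) + 481*(1/9) = 100*(-1/32) + 481/9 = -25/8 + 481/9 = 3623/72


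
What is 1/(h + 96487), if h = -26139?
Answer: 1/70348 ≈ 1.4215e-5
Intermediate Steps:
1/(h + 96487) = 1/(-26139 + 96487) = 1/70348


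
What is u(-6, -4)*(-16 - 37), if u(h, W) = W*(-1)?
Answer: -212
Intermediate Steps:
u(h, W) = -W
u(-6, -4)*(-16 - 37) = (-1*(-4))*(-16 - 37) = 4*(-53) = -212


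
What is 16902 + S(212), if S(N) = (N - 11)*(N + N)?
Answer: 102126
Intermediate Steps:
S(N) = 2*N*(-11 + N) (S(N) = (-11 + N)*(2*N) = 2*N*(-11 + N))
16902 + S(212) = 16902 + 2*212*(-11 + 212) = 16902 + 2*212*201 = 16902 + 85224 = 102126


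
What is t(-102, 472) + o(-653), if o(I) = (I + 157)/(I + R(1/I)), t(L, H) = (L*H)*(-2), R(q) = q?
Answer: 20529244984/213205 ≈ 96289.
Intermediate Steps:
t(L, H) = -2*H*L (t(L, H) = (H*L)*(-2) = -2*H*L)
o(I) = (157 + I)/(I + 1/I) (o(I) = (I + 157)/(I + 1/I) = (157 + I)/(I + 1/I))
t(-102, 472) + o(-653) = -2*472*(-102) - 653*(157 - 653)/(1 + (-653)²) = 96288 - 653*(-496)/(1 + 426409) = 96288 - 653*(-496)/426410 = 96288 - 653*1/426410*(-496) = 96288 + 161944/213205 = 20529244984/213205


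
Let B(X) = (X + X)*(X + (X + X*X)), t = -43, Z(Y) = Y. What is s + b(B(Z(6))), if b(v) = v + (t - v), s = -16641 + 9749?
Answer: -6935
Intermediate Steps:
B(X) = 2*X*(X² + 2*X) (B(X) = (2*X)*(X + (X + X²)) = (2*X)*(X² + 2*X) = 2*X*(X² + 2*X))
s = -6892
b(v) = -43 (b(v) = v + (-43 - v) = -43)
s + b(B(Z(6))) = -6892 - 43 = -6935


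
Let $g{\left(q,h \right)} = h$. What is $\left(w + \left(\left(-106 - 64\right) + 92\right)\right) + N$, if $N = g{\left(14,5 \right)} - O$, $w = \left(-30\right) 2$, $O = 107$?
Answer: $-240$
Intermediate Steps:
$w = -60$
$N = -102$ ($N = 5 - 107 = -102$)
$\left(w + \left(\left(-106 - 64\right) + 92\right)\right) + N = \left(-60 + \left(\left(-106 - 64\right) + 92\right)\right) - 102 = \left(-60 + \left(-170 + 92\right)\right) - 102 = \left(-60 - 78\right) - 102 = -138 - 102 = -240$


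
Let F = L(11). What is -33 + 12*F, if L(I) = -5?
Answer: -93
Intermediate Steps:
F = -5
-33 + 12*F = -33 + 12*(-5) = -33 - 60 = -93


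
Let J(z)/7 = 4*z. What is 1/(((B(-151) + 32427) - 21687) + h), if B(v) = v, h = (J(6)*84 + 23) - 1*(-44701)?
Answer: 1/69425 ≈ 1.4404e-5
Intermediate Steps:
J(z) = 28*z (J(z) = 7*(4*z) = 28*z)
h = 58836 (h = ((28*6)*84 + 23) - 1*(-44701) = (168*84 + 23) + 44701 = (14112 + 23) + 44701 = 14135 + 44701 = 58836)
1/(((B(-151) + 32427) - 21687) + h) = 1/(((-151 + 32427) - 21687) + 58836) = 1/((32276 - 21687) + 58836) = 1/(10589 + 58836) = 1/69425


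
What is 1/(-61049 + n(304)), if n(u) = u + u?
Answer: -1/60441 ≈ -1.6545e-5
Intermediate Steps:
n(u) = 2*u
1/(-61049 + n(304)) = 1/(-61049 + 2*304) = 1/(-61049 + 608) = 1/(-60441) = -1/60441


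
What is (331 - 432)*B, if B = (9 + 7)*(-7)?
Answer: 11312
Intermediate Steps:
B = -112 (B = 16*(-7) = -112)
(331 - 432)*B = (331 - 432)*(-112) = -101*(-112) = 11312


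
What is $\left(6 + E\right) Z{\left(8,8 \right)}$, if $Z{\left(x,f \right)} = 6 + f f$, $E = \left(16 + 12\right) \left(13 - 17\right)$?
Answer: $-7420$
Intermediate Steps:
$E = -112$ ($E = 28 \left(-4\right) = -112$)
$Z{\left(x,f \right)} = 6 + f^{2}$
$\left(6 + E\right) Z{\left(8,8 \right)} = \left(6 - 112\right) \left(6 + 8^{2}\right) = - 106 \left(6 + 64\right) = \left(-106\right) 70 = -7420$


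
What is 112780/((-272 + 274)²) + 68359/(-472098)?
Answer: 13310734751/472098 ≈ 28195.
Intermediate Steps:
112780/((-272 + 274)²) + 68359/(-472098) = 112780/(2²) + 68359*(-1/472098) = 112780/4 - 68359/472098 = 112780*(¼) - 68359/472098 = 28195 - 68359/472098 = 13310734751/472098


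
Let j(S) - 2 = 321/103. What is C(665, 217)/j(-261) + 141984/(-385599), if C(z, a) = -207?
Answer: -2765393949/67736891 ≈ -40.826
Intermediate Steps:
j(S) = 527/103 (j(S) = 2 + 321/103 = 527/103)
C(665, 217)/j(-261) + 141984/(-385599) = -207/527/103 + 141984/(-385599) = -207*103/527 + 141984*(-1/385599) = -21321/527 - 47328/128533 = -2765393949/67736891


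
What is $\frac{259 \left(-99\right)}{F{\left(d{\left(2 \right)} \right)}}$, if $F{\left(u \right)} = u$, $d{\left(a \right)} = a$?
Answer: $- \frac{25641}{2} \approx -12821.0$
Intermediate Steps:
$\frac{259 \left(-99\right)}{F{\left(d{\left(2 \right)} \right)}} = \frac{259 \left(-99\right)}{2} = \left(-25641\right) \frac{1}{2} = - \frac{25641}{2}$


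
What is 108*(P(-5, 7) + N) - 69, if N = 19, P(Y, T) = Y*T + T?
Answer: -1041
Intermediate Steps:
P(Y, T) = T + T*Y (P(Y, T) = T*Y + T = T + T*Y)
108*(P(-5, 7) + N) - 69 = 108*(7*(1 - 5) + 19) - 69 = 108*(7*(-4) + 19) - 69 = 108*(-28 + 19) - 69 = 108*(-9) - 69 = -972 - 69 = -1041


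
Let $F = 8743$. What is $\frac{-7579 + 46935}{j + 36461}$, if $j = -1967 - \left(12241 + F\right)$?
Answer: $\frac{19678}{6755} \approx 2.9131$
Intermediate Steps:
$j = -22951$ ($j = -1967 - 20984 = -22951$)
$\frac{-7579 + 46935}{j + 36461} = \frac{-7579 + 46935}{-22951 + 36461} = \frac{39356}{13510} = 39356 \cdot \frac{1}{13510} = \frac{19678}{6755}$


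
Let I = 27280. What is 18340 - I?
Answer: -8940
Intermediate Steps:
18340 - I = 18340 - 1*27280 = 18340 - 27280 = -8940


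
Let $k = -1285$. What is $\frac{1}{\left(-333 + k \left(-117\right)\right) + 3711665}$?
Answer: $\frac{1}{3861677} \approx 2.5895 \cdot 10^{-7}$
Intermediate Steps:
$\frac{1}{\left(-333 + k \left(-117\right)\right) + 3711665} = \frac{1}{\left(-333 - -150345\right) + 3711665} = \frac{1}{\left(-333 + 150345\right) + 3711665} = \frac{1}{150012 + 3711665} = \frac{1}{3861677}$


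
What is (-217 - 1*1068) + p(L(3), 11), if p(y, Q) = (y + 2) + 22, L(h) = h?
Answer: -1258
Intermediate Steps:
p(y, Q) = 24 + y (p(y, Q) = (2 + y) + 22 = 24 + y)
(-217 - 1*1068) + p(L(3), 11) = (-217 - 1*1068) + (24 + 3) = (-217 - 1068) + 27 = -1285 + 27 = -1258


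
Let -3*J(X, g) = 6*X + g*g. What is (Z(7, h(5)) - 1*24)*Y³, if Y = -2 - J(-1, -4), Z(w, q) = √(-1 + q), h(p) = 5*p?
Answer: -512/9 + 128*√6/27 ≈ -45.276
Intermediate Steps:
J(X, g) = -2*X - g²/3 (J(X, g) = -(6*X + g*g)/3 = -(6*X + g²)/3 = -(g² + 6*X)/3 = -2*X - g²/3)
Y = 4/3 (Y = -2 - (-2*(-1) - ⅓*(-4)²) = -2 - (2 - ⅓*16) = -2 - (2 - 16/3) = -2 - 1*(-10/3) = -2 + 10/3 = 4/3 ≈ 1.3333)
(Z(7, h(5)) - 1*24)*Y³ = (√(-1 + 5*5) - 1*24)*(4/3)³ = (√(-1 + 25) - 24)*(64/27) = (√24 - 24)*(64/27) = (2*√6 - 24)*(64/27) = (-24 + 2*√6)*(64/27) = -512/9 + 128*√6/27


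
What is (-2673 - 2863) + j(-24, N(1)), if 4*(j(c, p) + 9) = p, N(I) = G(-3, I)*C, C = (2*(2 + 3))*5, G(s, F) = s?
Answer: -11165/2 ≈ -5582.5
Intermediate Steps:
C = 50 (C = (2*5)*5 = 10*5 = 50)
N(I) = -150 (N(I) = -3*50 = -150)
j(c, p) = -9 + p/4
(-2673 - 2863) + j(-24, N(1)) = (-2673 - 2863) + (-9 + (¼)*(-150)) = -5536 + (-9 - 75/2) = -5536 - 93/2 = -11165/2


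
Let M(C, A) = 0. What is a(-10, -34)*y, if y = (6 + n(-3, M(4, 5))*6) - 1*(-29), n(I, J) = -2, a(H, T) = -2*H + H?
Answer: 230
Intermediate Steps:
a(H, T) = -H
y = 23 (y = (6 - 2*6) - 1*(-29) = (6 - 12) + 29 = -6 + 29 = 23)
a(-10, -34)*y = -1*(-10)*23 = 10*23 = 230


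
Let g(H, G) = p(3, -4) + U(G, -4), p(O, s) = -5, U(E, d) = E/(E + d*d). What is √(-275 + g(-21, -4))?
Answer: 29*I*√3/3 ≈ 16.743*I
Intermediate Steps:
U(E, d) = E/(E + d²)
g(H, G) = -5 + G/(16 + G) (g(H, G) = -5 + G/(G + (-4)²) = -5 + G/(G + 16) = -5 + G/(16 + G))
√(-275 + g(-21, -4)) = √(-275 + 4*(-20 - 1*(-4))/(16 - 4)) = √(-275 + 4*(-20 + 4)/12) = √(-275 + 4*(1/12)*(-16)) = √(-275 - 16/3) = √(-841/3) = 29*I*√3/3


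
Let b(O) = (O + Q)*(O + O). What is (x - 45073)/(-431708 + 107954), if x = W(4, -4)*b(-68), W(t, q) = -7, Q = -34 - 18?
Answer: 159313/323754 ≈ 0.49208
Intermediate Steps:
Q = -52
b(O) = 2*O*(-52 + O) (b(O) = (O - 52)*(O + O) = (-52 + O)*(2*O) = 2*O*(-52 + O))
x = -114240 (x = -14*(-68)*(-52 - 68) = -14*(-68)*(-120) = -7*16320 = -114240)
(x - 45073)/(-431708 + 107954) = (-114240 - 45073)/(-431708 + 107954) = -159313/(-323754) = -159313*(-1/323754) = 159313/323754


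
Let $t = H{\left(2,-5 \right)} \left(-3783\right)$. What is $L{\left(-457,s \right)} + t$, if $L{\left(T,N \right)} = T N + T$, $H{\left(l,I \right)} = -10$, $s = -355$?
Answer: $199608$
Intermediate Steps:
$L{\left(T,N \right)} = T + N T$ ($L{\left(T,N \right)} = N T + T = T + N T$)
$t = 37830$ ($t = \left(-10\right) \left(-3783\right) = 37830$)
$L{\left(-457,s \right)} + t = - 457 \left(1 - 355\right) + 37830 = \left(-457\right) \left(-354\right) + 37830 = 161778 + 37830 = 199608$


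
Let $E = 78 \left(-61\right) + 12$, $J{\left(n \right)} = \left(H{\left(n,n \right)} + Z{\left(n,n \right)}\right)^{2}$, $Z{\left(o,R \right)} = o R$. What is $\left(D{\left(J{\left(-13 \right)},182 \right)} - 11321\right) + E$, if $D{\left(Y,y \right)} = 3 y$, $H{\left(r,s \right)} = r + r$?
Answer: $-15521$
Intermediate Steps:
$H{\left(r,s \right)} = 2 r$
$Z{\left(o,R \right)} = R o$
$J{\left(n \right)} = \left(n^{2} + 2 n\right)^{2}$ ($J{\left(n \right)} = \left(2 n + n n\right)^{2} = \left(2 n + n^{2}\right)^{2} = \left(n^{2} + 2 n\right)^{2}$)
$E = -4746$ ($E = -4758 + 12 = -4746$)
$\left(D{\left(J{\left(-13 \right)},182 \right)} - 11321\right) + E = \left(3 \cdot 182 - 11321\right) - 4746 = \left(546 - 11321\right) - 4746 = -10775 - 4746 = -15521$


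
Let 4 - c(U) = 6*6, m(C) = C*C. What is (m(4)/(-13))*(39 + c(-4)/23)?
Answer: -13840/299 ≈ -46.288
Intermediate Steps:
m(C) = C**2
c(U) = -32 (c(U) = 4 - 6*6 = 4 - 1*36 = 4 - 36 = -32)
(m(4)/(-13))*(39 + c(-4)/23) = (4**2/(-13))*(39 - 32/23) = (16*(-1/13))*(39 - 32*1/23) = -16*(39 - 32/23)/13 = -16/13*865/23 = -13840/299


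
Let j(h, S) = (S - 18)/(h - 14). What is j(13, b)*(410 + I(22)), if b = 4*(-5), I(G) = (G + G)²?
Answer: 89148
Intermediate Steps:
I(G) = 4*G² (I(G) = (2*G)² = 4*G²)
b = -20
j(h, S) = (-18 + S)/(-14 + h)
j(13, b)*(410 + I(22)) = ((-18 - 20)/(-14 + 13))*(410 + 4*22²) = (-38/(-1))*(410 + 4*484) = (-1*(-38))*(410 + 1936) = 38*2346 = 89148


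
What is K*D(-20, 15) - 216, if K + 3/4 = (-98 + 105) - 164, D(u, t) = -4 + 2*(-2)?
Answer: 1046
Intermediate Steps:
D(u, t) = -8 (D(u, t) = -4 - 4 = -8)
K = -631/4 (K = -¾ + ((-98 + 105) - 164) = -¾ + (7 - 164) = -¾ - 157 = -631/4 ≈ -157.75)
K*D(-20, 15) - 216 = -631/4*(-8) - 216 = 1262 - 216 = 1046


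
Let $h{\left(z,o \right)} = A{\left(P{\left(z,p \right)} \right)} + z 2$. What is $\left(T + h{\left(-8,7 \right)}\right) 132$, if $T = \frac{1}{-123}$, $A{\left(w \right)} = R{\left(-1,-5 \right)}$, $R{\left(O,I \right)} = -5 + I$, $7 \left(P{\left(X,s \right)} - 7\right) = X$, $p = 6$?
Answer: $- \frac{140756}{41} \approx -3433.1$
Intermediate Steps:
$P{\left(X,s \right)} = 7 + \frac{X}{7}$
$A{\left(w \right)} = -10$ ($A{\left(w \right)} = -5 - 5 = -10$)
$T = - \frac{1}{123} \approx -0.0081301$
$h{\left(z,o \right)} = -10 + 2 z$ ($h{\left(z,o \right)} = -10 + z 2 = -10 + 2 z$)
$\left(T + h{\left(-8,7 \right)}\right) 132 = \left(- \frac{1}{123} + \left(-10 + 2 \left(-8\right)\right)\right) 132 = \left(- \frac{1}{123} - 26\right) 132 = \left(- \frac{3199}{123}\right) 132 = - \frac{140756}{41}$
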